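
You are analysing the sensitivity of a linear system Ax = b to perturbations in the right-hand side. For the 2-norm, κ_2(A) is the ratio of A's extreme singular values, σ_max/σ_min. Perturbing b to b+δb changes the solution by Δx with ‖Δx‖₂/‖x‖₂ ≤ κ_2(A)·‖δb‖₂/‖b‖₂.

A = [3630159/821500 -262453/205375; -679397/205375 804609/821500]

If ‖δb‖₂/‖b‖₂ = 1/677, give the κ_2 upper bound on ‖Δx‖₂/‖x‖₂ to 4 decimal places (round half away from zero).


form AᵀA = [822533556121/26994490000 -14993950608/1687155625; -14993950608/1687155625 69980035129/26994490000] with trace 714010873/21595592 and determinant 6996025/691058944
solving λ² − 714010873/21595592·λ + 6996025/691058944 = 0 gives λ = 529/16, 13225/43191184
so κ_2 = √((529/16) / (13225/43191184)) = 328.6000
bound on ‖Δx‖/‖x‖: κ·ε = 328.6000·1/677 = 0.4854

0.4854


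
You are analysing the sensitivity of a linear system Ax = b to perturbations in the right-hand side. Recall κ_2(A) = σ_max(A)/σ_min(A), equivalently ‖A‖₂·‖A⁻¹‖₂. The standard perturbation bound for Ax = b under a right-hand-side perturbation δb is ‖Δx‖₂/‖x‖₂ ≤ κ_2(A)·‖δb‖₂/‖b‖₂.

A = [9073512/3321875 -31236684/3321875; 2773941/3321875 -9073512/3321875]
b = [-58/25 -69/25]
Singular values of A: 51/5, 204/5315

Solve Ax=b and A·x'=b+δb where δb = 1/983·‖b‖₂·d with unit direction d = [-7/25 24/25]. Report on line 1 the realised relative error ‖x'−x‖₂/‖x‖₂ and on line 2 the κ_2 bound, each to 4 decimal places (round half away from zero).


0.0018
0.2703

σ_max = 51/5, σ_min = 204/5315
κ_2(A) = (51/5) / (204/5315) = 265.7500
bound on ‖Δx‖/‖x‖: κ·ε = 265.7500·1/983 = 0.2703
solve Ax = b  →  x = [-50.1059 -14.3078]
2-norm of b is 3.6056; of x, 52.1087
Δx = A⁻¹·δb where δb = 1/983·3.6056·d; ‖Δx‖ = 0.0956
relative error = 0.0018
so the bound overstates the realised error by a factor of ≈ 147.4139 (computed from the unrounded values)


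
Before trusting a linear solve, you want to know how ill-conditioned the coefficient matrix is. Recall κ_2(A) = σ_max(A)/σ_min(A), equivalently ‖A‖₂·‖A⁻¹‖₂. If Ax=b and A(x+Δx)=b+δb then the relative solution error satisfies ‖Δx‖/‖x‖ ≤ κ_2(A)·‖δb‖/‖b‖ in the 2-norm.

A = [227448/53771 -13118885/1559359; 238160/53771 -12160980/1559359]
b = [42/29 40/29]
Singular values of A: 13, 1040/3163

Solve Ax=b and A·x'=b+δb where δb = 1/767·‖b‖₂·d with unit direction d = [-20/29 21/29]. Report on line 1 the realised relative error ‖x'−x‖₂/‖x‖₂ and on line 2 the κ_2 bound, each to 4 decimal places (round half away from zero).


0.0515
0.0515

largest singular value 13, smallest 1040/3163
condition number: 13 ÷ (1040/3163) = 39.5375
bound on ‖Δx‖/‖x‖: κ·ε = 39.5375·1/767 = 0.0515
solve Ax = b  →  x = [0.0724 -0.1357]
2-norm of b is 2.0000; of x, 0.1538
re-solving with b+δb shifts x by Δx of norm 0.0079
realised ‖Δx‖/‖x‖ = 0.0515
so the bound is sharp here: realised error equals the bound


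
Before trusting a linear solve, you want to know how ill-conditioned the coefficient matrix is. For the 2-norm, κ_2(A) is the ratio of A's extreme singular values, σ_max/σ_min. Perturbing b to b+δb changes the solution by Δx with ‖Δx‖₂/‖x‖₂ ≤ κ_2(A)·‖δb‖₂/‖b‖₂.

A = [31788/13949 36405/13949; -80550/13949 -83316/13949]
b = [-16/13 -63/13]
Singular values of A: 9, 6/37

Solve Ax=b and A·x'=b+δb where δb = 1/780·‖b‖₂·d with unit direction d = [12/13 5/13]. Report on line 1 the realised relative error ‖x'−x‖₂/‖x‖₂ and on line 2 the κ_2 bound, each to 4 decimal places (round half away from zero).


0.0021
0.0712

σ_max = 9, σ_min = 6/37
κ = σ_max/σ_min = 9/(6/37) = 55.5000
perturbation bound = 55.5000·1/780 = 0.0712
solve Ax = b  →  x = [13.7031 -12.4368]
2-norm of b is 5.0000; of x, 18.5053
δb = ε·‖b‖·d = [0.0059 0.0025]; solving A·Δx = δb gives ‖Δx‖ = 0.0395
realised ‖Δx‖/‖x‖ = 0.0021
tightness: 0.0021 against a bound of 0.0712 (unrounded ratio ≈ 0.0300)


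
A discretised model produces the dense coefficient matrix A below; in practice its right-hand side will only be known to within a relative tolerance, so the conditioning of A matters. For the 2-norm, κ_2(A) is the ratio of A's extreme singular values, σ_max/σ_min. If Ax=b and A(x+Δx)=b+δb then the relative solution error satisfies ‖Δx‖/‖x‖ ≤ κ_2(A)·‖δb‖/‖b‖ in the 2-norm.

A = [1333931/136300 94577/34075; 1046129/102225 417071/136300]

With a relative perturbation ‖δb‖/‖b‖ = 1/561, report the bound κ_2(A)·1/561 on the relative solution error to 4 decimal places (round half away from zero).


0.2513

form AᵀA = [7972537781/39762000 48441596/828375; 48441596/828375 75401941/4418000] with trace 34604621/159048 and determinant 12117361/5089536
char-poly roots: 3481/16 and 3481/318096
so κ_2 = √((3481/16) / (3481/318096)) = 141.0000
bound on ‖Δx‖/‖x‖: κ·ε = 141.0000·1/561 = 0.2513


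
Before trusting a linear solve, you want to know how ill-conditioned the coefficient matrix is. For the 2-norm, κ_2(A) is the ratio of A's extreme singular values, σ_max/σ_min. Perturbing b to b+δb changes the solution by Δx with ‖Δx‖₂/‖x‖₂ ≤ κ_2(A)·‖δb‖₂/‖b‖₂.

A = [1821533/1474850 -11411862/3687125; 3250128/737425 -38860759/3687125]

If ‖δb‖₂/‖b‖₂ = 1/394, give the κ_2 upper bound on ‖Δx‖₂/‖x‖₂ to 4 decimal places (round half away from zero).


form AᵀA = [72914096857/3480292036 -218713572063/4350365045; -218713572063/4350365045 2624622694981/21751825225] with trace 72907356221/514836100 and determinant 200533921/514836100
char-poly roots: 14161/100 and 14161/5148361
κ_2(A) = √(λ_max/λ_min) = √((14161/100) / (14161/5148361)) = 226.9000
perturbation bound = 226.9000·1/394 = 0.5759

0.5759


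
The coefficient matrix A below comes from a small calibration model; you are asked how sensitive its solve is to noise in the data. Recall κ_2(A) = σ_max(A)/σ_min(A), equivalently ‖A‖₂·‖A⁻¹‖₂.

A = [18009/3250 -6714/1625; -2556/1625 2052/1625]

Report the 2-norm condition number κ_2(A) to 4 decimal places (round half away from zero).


AᵀA = [2803653/84500 -525609/21125; -525609/21125 394308/21125]; tr = 876177/16900, det = 26244/105625
solving λ² − 876177/16900·λ + 26244/105625 = 0 gives λ = 1296/25, 81/16900
σ_max=√(1296/25)=(36/5), σ_min=√(81/16900)=(9/130) → κ = 104.0000

104.0000


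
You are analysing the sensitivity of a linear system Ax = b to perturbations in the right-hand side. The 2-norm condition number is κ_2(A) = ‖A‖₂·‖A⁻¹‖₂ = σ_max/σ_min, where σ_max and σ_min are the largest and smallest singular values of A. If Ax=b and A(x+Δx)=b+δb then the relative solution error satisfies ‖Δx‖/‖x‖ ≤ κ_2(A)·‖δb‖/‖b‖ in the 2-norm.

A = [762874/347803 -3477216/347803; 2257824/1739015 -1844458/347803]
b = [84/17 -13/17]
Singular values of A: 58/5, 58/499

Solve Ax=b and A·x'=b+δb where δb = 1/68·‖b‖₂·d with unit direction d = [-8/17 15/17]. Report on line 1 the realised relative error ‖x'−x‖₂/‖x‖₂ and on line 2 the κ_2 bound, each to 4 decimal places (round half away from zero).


0.0245
1.4676

from the listed singular values, σ₁ = 58/5, σ_n = 58/499
condition number: (58/5) ÷ (58/499) = 99.8000
bound on ‖Δx‖/‖x‖: κ·ε = 99.8000·1/68 = 1.4676
solve Ax = b  →  x = [-25.1051 -6.0021]
2-norm of b is 5.0000; of x, 25.8126
re-solving with b+δb shifts x by Δx of norm 0.6326
dividing the unrounded norms, ‖Δx‖/‖x‖ = 0.0245
tightness: 0.0245 against a bound of 1.4676 (unrounded ratio ≈ 0.0167)


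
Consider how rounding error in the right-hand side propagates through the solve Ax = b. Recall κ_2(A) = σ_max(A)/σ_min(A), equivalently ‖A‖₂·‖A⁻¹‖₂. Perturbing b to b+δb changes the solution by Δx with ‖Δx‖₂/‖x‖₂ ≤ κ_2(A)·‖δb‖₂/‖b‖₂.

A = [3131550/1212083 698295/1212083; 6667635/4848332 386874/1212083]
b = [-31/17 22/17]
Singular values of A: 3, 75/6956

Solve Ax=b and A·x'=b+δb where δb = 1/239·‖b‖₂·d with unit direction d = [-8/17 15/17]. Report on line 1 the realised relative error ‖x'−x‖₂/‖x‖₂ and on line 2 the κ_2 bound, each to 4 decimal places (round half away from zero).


largest singular value 3, smallest 75/6956
condition number: 3 ÷ (75/6956) = 278.2400
κ_2(A)·‖δb‖/‖b‖ = 1.1642
solve Ax = b  →  x = [-41.0433 180.8959]
2-norm of b is 2.2361; of x, 185.4936
with δb = [-0.0044 0.0083], A·Δx = δb → ‖Δx‖ = 0.8677
dividing the unrounded norms, ‖Δx‖/‖x‖ = 0.0047
realised/bound (from unrounded values) ≈ 0.0040

0.0047
1.1642


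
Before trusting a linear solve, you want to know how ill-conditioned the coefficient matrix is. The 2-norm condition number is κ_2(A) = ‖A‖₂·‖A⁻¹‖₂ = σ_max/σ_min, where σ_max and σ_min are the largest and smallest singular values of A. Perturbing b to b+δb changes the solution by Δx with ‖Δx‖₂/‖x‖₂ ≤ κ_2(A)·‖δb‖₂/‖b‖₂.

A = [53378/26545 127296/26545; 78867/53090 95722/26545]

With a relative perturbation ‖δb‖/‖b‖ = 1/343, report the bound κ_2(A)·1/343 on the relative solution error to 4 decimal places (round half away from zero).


0.9674

M = AᵀA = [704673889/112741924 422778375/28185481; 422778375/28185481 1014678916/28185481]. tr(M)=4763389553/112741924, det(M)=456976/28185481
char-poly roots: 169/4 and 10816/28185481
so κ_2 = √((169/4) / (10816/28185481)) = 331.8125
κ_2(A)·‖δb‖/‖b‖ = 0.9674


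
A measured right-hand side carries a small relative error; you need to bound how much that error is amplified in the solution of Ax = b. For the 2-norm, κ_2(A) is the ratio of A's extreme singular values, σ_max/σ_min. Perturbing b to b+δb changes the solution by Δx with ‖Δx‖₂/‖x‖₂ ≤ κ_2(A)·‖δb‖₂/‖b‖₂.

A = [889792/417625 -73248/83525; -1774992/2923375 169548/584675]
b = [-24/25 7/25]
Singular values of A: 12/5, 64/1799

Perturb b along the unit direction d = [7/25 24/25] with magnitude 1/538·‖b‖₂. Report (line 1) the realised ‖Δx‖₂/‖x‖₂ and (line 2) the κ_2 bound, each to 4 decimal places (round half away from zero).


largest singular value 12/5, smallest 64/1799
condition number: (12/5) ÷ (64/1799) = 67.4625
perturbation bound = 67.4625·1/538 = 0.1254
solve Ax = b  →  x = [-0.3846 0.1603]
2-norm of b is 1.0000; of x, 0.4167
re-solving with b+δb shifts x by Δx of norm 0.0522
dividing the unrounded norms, ‖Δx‖/‖x‖ = 0.1254
so the bound is sharp here: realised error equals the bound

0.1254
0.1254


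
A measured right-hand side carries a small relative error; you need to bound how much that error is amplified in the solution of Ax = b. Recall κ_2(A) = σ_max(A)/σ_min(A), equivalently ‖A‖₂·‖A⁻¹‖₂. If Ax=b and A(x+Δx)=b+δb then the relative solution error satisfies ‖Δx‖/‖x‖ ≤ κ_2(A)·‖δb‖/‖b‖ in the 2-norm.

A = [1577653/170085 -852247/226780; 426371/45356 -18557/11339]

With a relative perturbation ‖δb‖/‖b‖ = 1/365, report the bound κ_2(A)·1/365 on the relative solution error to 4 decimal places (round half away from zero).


0.0257

form AᵀA = [95989388209/550371600 -576088744/11466075; -576088744/11466075 1027431449/61152400] with trace 2104725425/11007432 and determinant 142978515625/352237824
solving λ² − 2104725425/11007432·λ + 142978515625/352237824 = 0 gives λ = 3025/16, 47265625/22014864
so κ_2 = √((3025/16) / (47265625/22014864)) = 9.3840
worst-case relative error ≤ 9.3840 × 1/365 = 0.0257


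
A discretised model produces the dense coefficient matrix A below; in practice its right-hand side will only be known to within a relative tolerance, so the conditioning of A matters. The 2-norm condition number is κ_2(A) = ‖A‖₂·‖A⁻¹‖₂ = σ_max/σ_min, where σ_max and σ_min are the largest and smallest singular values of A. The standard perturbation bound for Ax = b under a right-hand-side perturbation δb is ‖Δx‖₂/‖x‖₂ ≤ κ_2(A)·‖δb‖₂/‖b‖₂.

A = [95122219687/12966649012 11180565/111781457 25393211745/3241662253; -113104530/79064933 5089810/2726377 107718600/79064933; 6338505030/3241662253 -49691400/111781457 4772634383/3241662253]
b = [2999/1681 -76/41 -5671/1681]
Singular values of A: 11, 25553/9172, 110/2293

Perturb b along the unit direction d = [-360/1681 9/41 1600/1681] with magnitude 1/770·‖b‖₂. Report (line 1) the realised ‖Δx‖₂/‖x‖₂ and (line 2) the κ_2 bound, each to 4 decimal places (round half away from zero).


from the listed singular values, σ₁ = 11, σ_n = 110/2293
condition number: 11 ÷ (110/2293) = 229.3000
perturbation bound = 229.3000·1/770 = 0.2978
solve Ax = b  →  x = [41.8923 60.1324 -39.7718]
‖b‖ = 4.2426, ‖x‖ = 83.3826
Δx = A⁻¹·δb where δb = 1/770·4.2426·d; ‖Δx‖ = 0.1149
relative error = 0.0014
realised/bound (from unrounded values) ≈ 0.0046

0.0014
0.2978


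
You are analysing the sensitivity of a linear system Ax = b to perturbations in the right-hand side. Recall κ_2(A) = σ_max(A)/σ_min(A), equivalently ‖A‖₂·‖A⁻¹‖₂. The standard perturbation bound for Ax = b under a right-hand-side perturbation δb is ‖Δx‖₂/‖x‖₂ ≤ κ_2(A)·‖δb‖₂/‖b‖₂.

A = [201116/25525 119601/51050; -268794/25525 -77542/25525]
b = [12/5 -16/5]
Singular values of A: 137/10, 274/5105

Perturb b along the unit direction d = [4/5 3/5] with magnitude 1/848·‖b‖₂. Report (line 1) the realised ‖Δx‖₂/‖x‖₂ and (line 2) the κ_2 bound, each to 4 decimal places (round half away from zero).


σ_max = 137/10, σ_min = 274/5105
κ_2(A) = (137/10) / (274/5105) = 255.2500
worst-case relative error ≤ 255.2500 × 1/848 = 0.3010
solve Ax = b  →  x = [0.2803 0.0818]
2-norm of b is 4.0000; of x, 0.2920
re-solving with b+δb shifts x by Δx of norm 0.0879
dividing the unrounded norms, ‖Δx‖/‖x‖ = 0.3010
tightness: 0.3010 against a bound of 0.3010; the bound is attained (ratio 1)

0.3010
0.3010


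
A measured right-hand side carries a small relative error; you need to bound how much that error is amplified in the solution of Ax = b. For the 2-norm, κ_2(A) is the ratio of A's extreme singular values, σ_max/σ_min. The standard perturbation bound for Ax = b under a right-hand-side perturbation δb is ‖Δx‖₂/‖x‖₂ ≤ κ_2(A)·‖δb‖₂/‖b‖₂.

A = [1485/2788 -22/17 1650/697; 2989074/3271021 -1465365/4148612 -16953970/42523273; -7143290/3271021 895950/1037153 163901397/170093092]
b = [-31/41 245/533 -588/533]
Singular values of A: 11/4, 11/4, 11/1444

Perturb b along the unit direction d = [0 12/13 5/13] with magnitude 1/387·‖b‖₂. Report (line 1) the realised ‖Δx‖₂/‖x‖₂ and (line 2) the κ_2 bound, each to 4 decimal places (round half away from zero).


0.9328
0.9328

σ_max = 11/4, σ_min = 11/1444
condition number: (11/4) ÷ (11/1444) = 361.0000
κ_2(A)·‖δb‖/‖b‖ = 0.9328
solve Ax = b  →  x = [0.3209 -0.0181 -0.4015]
‖b‖₂ = 1.4142 and ‖x‖₂ = 0.5143
Δx = A⁻¹·δb where δb = 1/387·1.4142·d; ‖Δx‖ = 0.4797
dividing the unrounded norms, ‖Δx‖/‖x‖ = 0.9328
so the bound is sharp here: realised error equals the bound


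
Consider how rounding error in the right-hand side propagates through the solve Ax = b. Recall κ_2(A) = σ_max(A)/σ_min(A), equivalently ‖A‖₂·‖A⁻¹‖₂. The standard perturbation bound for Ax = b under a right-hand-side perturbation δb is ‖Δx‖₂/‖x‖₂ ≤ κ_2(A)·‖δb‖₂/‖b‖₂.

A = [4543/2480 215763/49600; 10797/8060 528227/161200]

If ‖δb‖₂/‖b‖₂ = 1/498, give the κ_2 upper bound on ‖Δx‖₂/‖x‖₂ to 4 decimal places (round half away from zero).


0.3984

AᵀA = [214126753/41576704 10276319277/831534080; 10276319277/831534080 493278032521/16630681600]; tr = 3425613809/98406400, det = 12117361/393625600
eigenvalues of AᵀA: λ = (tr ± √(tr²−4·det))/2 = 3481/100, 3481/3936256
σ_max=√(3481/100)=(59/10), σ_min=√(3481/3936256)=(59/1984) → κ = 198.4000
perturbation bound = 198.4000·1/498 = 0.3984


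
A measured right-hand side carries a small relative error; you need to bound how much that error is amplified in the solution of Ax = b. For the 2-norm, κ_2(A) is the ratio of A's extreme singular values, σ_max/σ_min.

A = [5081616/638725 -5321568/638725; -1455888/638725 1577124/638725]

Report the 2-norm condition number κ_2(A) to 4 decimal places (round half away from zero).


M = AᵀA = [44707889664/652751401 -46941249600/652751401; -46941249600/652751401 49290249744/652751401]. tr(M)=111769488/776161, det(M)=331776/776161
char-poly roots: 144 and 2304/776161
κ = σ_max/σ_min = 12/(48/881) = 220.2500

220.2500


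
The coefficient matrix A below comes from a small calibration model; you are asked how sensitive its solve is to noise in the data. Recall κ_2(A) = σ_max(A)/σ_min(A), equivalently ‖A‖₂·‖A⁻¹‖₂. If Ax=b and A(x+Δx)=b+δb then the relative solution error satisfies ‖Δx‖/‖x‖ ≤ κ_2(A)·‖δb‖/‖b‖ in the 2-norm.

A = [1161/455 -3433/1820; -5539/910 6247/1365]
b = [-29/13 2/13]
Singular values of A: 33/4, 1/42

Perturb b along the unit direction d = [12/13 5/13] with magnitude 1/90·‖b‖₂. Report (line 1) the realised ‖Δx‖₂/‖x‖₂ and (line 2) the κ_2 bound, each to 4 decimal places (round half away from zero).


from the listed singular values, σ₁ = 33/4, σ_n = 1/42
κ = σ_max/σ_min = (33/4)/(1/42) = 346.5000
κ_2(A)·‖δb‖/‖b‖ = 3.8500
solve Ax = b  →  x = [-50.4970 -67.1273]
‖b‖ = 2.2361, ‖x‖ = 84.0001
Δx = A⁻¹·δb where δb = 1/90·2.2361·d; ‖Δx‖ = 1.0435
dividing the unrounded norms, ‖Δx‖/‖x‖ = 0.0124
realised/bound (from unrounded values) ≈ 0.0032

0.0124
3.8500


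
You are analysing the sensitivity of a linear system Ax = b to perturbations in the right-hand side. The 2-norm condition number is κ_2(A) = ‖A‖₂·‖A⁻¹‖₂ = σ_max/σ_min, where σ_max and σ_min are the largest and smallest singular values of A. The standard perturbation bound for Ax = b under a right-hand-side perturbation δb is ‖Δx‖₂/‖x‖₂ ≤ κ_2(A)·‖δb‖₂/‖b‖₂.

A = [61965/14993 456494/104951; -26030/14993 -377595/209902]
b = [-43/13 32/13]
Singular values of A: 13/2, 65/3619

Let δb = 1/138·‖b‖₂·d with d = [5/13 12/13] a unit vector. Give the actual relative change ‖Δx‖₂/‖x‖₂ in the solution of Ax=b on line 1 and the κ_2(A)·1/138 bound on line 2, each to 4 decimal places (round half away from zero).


σ_max = 13/2, σ_min = 65/3619
condition number: (13/2) ÷ (65/3619) = 361.9000
bound on ‖Δx‖/‖x‖: κ·ε = 361.9000·1/138 = 2.6225
solve Ax = b  →  x = [-40.7422 37.9523]
‖b‖ = 4.1231, ‖x‖ = 55.6803
with δb = [0.0115 0.0276], A·Δx = δb → ‖Δx‖ = 1.6635
realised ‖Δx‖/‖x‖ = 0.0299
realised/bound (from unrounded values) ≈ 0.0114

0.0299
2.6225


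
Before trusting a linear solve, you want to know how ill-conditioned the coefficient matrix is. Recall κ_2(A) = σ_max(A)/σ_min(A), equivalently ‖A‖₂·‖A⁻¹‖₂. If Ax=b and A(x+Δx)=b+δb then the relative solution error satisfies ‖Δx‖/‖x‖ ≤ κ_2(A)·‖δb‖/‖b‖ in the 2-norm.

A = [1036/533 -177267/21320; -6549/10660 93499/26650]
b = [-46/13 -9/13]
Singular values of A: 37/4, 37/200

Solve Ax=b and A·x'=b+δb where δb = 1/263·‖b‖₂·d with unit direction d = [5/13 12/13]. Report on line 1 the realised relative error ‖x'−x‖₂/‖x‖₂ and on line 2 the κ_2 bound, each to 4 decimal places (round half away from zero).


largest singular value 37/4, smallest 37/200
κ = σ_max/σ_min = (37/4)/(37/200) = 50.0000
worst-case relative error ≤ 50.0000 × 1/263 = 0.1901
solve Ax = b  →  x = [-10.6183 -2.0567]
‖b‖₂ = 3.6056 and ‖x‖₂ = 10.8157
with δb = [0.0053 0.0127], A·Δx = δb → ‖Δx‖ = 0.0741
relative error = 0.0069
so the bound overstates the realised error by a factor of ≈ 27.7475 (computed from the unrounded values)

0.0069
0.1901


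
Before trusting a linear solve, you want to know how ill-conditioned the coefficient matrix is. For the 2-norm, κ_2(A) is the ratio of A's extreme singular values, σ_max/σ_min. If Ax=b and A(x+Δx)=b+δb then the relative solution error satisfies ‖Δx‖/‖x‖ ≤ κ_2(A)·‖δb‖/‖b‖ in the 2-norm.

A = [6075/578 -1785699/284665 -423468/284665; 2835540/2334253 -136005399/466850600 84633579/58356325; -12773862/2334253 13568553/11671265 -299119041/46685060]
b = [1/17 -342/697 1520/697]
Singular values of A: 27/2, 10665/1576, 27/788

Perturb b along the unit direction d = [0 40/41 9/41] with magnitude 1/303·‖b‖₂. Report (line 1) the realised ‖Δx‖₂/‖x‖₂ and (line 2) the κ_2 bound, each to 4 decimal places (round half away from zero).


0.7069
1.3003

largest singular value 27/2, smallest 27/788
κ_2(A) = (27/2) / (27/788) = 394.0000
worst-case relative error ≤ 394.0000 × 1/303 = 1.3003
solve Ax = b  →  x = [-0.0654 -0.0493 -0.2935]
‖b‖ = 2.2361, ‖x‖ = 0.3047
with δb = [0.0000 0.0072 0.0016], A·Δx = δb → ‖Δx‖ = 0.2154
realised ‖Δx‖/‖x‖ = 0.7069
so the bound overstates the realised error by a factor of ≈ 1.8395 (computed from the unrounded values)


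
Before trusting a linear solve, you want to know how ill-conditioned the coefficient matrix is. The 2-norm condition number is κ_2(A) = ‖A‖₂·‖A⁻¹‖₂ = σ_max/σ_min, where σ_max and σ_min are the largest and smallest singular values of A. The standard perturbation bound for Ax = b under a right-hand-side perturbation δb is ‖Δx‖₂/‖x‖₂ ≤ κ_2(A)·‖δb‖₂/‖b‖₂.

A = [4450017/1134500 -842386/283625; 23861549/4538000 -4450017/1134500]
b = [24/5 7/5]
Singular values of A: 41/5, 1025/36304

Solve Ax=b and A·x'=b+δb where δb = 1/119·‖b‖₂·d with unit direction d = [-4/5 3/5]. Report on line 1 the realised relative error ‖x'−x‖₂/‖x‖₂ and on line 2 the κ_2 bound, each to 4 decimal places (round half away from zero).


0.0140
2.4406

σ_max = 41/5, σ_min = 1025/36304
κ = σ_max/σ_min = (41/5)/(1025/36304) = 290.4320
worst-case relative error ≤ 290.4320 × 1/119 = 2.4406
solve Ax = b  →  x = [-63.3631 -85.2972]
‖b‖ = 5.0000, ‖x‖ = 106.2567
δb = ε·‖b‖·d = [-0.0336 0.0252]; solving A·Δx = δb gives ‖Δx‖ = 1.4882
realised ‖Δx‖/‖x‖ = 0.0140
so the bound overstates the realised error by a factor of ≈ 174.2610 (computed from the unrounded values)


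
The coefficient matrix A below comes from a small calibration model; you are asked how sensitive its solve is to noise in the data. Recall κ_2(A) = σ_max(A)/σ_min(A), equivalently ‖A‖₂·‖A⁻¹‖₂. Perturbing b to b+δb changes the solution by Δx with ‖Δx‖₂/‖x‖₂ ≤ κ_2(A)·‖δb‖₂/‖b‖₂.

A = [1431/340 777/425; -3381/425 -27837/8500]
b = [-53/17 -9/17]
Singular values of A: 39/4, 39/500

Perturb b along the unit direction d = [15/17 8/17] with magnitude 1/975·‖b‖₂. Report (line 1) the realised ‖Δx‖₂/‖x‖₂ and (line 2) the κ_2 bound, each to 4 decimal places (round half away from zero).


σ_max = 39/4, σ_min = 39/500
κ = σ_max/σ_min = (39/4)/(39/500) = 125.0000
bound on ‖Δx‖/‖x‖: κ·ε = 125.0000·1/975 = 0.1282
solve Ax = b  →  x = [14.6982 -35.5424]
‖b‖ = 3.1623, ‖x‖ = 38.4617
Δx = A⁻¹·δb where δb = 1/975·3.1623·d; ‖Δx‖ = 0.0416
relative error = 0.0011
so the bound overstates the realised error by a factor of ≈ 118.5858 (computed from the unrounded values)

0.0011
0.1282


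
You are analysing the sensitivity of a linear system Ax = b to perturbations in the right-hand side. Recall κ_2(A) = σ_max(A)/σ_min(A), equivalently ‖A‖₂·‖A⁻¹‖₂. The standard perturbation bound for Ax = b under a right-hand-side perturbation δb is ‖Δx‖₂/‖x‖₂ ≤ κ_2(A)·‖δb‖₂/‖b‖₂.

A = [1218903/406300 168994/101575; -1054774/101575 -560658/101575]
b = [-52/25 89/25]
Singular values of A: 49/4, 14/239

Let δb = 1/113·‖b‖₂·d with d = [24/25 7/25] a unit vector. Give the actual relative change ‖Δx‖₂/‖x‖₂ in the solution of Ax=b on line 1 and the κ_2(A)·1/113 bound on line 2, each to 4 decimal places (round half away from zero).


σ_max = 49/4, σ_min = 14/239
condition number: (49/4) ÷ (14/239) = 209.1250
bound on ‖Δx‖/‖x‖: κ·ε = 209.1250·1/113 = 1.8507
solve Ax = b  →  x = [7.7455 -15.2167]
2-norm of b is 4.1231; of x, 17.0746
re-solving with b+δb shifts x by Δx of norm 0.6229
dividing the unrounded norms, ‖Δx‖/‖x‖ = 0.0365
realised/bound (from unrounded values) ≈ 0.0197

0.0365
1.8507


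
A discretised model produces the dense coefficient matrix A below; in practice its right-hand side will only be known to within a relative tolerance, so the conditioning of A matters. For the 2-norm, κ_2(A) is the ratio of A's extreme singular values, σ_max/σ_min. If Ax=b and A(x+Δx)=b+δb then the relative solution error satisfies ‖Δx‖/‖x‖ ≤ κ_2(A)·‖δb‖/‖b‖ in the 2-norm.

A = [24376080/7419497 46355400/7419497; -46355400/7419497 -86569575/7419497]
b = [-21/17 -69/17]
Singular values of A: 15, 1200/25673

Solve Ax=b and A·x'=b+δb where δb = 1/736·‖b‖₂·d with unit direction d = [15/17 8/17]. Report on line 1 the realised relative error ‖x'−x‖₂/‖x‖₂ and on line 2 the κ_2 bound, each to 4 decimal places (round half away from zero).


from the listed singular values, σ₁ = 15, σ_n = 1200/25673
κ = σ_max/σ_min = 15/(1200/25673) = 320.9125
κ_2(A)·‖δb‖/‖b‖ = 0.4360
solve Ax = b  →  x = [56.7257 -30.0271]
2-norm of b is 4.2426; of x, 64.1828
δb = ε·‖b‖·d = [0.0051 0.0027]; solving A·Δx = δb gives ‖Δx‖ = 0.1233
realised ‖Δx‖/‖x‖ = 0.0019
tightness: 0.0019 against a bound of 0.4360 (unrounded ratio ≈ 0.0044)

0.0019
0.4360


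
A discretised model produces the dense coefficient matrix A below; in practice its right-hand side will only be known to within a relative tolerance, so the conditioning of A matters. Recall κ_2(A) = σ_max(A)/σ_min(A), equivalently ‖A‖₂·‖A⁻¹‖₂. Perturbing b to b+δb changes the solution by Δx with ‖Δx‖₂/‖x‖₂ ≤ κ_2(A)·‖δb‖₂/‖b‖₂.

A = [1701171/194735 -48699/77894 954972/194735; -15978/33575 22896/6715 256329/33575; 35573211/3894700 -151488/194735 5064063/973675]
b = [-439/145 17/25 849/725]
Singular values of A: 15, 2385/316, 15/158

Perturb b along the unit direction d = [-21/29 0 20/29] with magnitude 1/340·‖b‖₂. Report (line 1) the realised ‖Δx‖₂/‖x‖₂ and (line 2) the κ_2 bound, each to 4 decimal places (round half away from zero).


0.0033
0.4647

largest singular value 15, smallest 15/158
κ = σ_max/σ_min = 15/(15/158) = 158.0000
bound on ‖Δx‖/‖x‖: κ·ε = 158.0000·1/340 = 0.4647
solve Ax = b  →  x = [-9.0458 -27.8200 11.9500]
‖b‖ = 3.3166, ‖x‖ = 31.6003
re-solving with b+δb shifts x by Δx of norm 0.1028
relative error = 0.0033
tightness: 0.0033 against a bound of 0.4647 (unrounded ratio ≈ 0.0070)


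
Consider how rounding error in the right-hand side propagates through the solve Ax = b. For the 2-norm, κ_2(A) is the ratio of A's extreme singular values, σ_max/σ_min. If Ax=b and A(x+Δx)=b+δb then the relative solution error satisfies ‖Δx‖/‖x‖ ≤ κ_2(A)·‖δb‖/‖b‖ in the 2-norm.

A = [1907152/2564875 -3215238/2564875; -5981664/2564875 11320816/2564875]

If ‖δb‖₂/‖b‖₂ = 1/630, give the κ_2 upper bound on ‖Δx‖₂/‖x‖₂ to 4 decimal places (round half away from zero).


form AᵀA = [63068052736/10525734025 -23631764832/2105146805; -23631764832/2105146805 221597808484/10525734025] with trace 197000596/7284245 and determinant 116985856/910530625
solving λ² − 197000596/7284245·λ + 116985856/910530625 = 0 gives λ = 676/25, 173056/36421225
σ_max=√(676/25)=(26/5), σ_min=√(173056/36421225)=(416/6035) → κ = 75.4375
perturbation bound = 75.4375·1/630 = 0.1197

0.1197


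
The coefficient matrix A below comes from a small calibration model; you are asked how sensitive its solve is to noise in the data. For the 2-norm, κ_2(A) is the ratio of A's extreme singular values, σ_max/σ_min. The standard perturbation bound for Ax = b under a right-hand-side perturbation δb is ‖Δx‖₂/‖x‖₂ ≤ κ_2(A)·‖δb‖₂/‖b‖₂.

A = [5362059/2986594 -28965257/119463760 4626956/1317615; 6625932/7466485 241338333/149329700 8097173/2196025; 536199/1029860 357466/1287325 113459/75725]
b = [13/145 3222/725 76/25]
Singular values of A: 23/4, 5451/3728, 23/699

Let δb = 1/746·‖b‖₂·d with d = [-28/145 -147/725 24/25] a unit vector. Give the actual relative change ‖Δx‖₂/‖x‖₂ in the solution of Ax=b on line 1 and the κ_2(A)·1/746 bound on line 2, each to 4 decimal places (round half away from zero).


σ_max = 23/4, σ_min = 23/699
condition number: (23/4) ÷ (23/699) = 174.7500
worst-case relative error ≤ 174.7500 × 1/746 = 0.2342
solve Ax = b  →  x = [-50.2356 -24.4670 24.0201]
2-norm of b is 5.3852; of x, 60.8212
δb = ε·‖b‖·d = [-0.0014 -0.0015 0.0069]; solving A·Δx = δb gives ‖Δx‖ = 0.2194
dividing the unrounded norms, ‖Δx‖/‖x‖ = 0.0036
realised/bound (from unrounded values) ≈ 0.0154

0.0036
0.2342


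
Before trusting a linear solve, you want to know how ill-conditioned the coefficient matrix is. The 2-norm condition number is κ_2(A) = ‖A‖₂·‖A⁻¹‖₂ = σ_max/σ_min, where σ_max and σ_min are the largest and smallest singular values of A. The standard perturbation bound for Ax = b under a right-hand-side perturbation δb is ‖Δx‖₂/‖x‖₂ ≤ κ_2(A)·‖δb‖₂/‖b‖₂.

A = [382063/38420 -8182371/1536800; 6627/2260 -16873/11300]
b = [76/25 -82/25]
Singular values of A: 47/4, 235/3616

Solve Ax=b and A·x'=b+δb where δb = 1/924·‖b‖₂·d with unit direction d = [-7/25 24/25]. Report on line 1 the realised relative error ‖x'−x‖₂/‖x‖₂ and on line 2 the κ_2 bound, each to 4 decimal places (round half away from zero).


0.0012
0.1957

largest singular value 47/4, smallest 235/3616
condition number: (47/4) ÷ (235/3616) = 180.8000
bound on ‖Δx‖/‖x‖: κ·ε = 180.8000·1/924 = 0.1957
solve Ax = b  →  x = [-28.8140 -54.3880]
‖b‖₂ = 4.4721 and ‖x‖₂ = 61.5492
re-solving with b+δb shifts x by Δx of norm 0.0745
relative error = 0.0012
tightness: 0.0012 against a bound of 0.1957 (unrounded ratio ≈ 0.0062)


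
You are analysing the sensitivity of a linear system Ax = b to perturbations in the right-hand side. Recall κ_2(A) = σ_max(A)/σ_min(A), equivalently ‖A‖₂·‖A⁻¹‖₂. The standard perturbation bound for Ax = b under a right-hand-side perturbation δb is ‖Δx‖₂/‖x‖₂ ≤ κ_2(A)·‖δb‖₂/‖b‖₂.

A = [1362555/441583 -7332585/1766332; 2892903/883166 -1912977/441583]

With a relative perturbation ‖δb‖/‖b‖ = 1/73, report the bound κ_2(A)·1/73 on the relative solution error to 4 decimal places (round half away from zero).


3.3374

form AᵀA = [18781346349/927446116 -25040623257/927446116; -25040623257/927446116 133553506329/3709784464] with trace 208678891725/3709784464 and determinant 791015625/14839137856
char-poly roots: 225/4 and 3515625/3709784464
so κ_2 = √((225/4) / (3515625/3709784464)) = 243.6320
perturbation bound = 243.6320·1/73 = 3.3374


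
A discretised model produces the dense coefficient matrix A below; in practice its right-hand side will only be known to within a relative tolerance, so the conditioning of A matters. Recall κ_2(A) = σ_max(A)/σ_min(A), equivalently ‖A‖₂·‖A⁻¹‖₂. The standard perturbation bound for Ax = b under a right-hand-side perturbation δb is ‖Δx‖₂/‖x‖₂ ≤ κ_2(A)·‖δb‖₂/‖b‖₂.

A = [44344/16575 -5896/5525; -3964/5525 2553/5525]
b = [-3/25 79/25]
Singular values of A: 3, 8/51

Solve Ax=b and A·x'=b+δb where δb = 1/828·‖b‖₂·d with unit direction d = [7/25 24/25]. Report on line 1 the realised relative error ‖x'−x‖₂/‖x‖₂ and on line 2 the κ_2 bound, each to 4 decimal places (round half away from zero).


from the listed singular values, σ₁ = 3, σ_n = 8/51
κ_2(A) = 3 / (8/51) = 19.1250
bound on ‖Δx‖/‖x‖: κ·ε = 19.1250·1/828 = 0.0231
solve Ax = b  →  x = [7.0481 17.7821]
‖b‖₂ = 3.1623 and ‖x‖₂ = 19.1279
with δb = [0.0011 0.0037], A·Δx = δb → ‖Δx‖ = 0.0243
realised ‖Δx‖/‖x‖ = 0.0013
realised/bound (from unrounded values) ≈ 0.0551

0.0013
0.0231


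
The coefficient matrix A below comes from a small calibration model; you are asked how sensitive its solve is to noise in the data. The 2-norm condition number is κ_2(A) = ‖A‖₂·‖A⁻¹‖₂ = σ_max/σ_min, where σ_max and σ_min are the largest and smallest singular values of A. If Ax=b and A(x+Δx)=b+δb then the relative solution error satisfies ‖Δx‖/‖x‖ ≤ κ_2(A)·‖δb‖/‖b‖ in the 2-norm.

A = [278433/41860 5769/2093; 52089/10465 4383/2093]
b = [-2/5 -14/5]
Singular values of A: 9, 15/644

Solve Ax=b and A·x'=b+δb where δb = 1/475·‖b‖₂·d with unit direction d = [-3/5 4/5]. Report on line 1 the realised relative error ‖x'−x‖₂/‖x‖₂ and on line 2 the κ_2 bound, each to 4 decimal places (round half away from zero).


σ_max = 9, σ_min = 15/644
condition number: 9 ÷ (15/644) = 386.4000
bound on ‖Δx‖/‖x‖: κ·ε = 386.4000·1/475 = 0.8135
solve Ax = b  →  x = [32.8205 -79.3470]
2-norm of b is 2.8284; of x, 85.8670
re-solving with b+δb shifts x by Δx of norm 0.2557
dividing the unrounded norms, ‖Δx‖/‖x‖ = 0.0030
so the bound overstates the realised error by a factor of ≈ 273.2270 (computed from the unrounded values)

0.0030
0.8135


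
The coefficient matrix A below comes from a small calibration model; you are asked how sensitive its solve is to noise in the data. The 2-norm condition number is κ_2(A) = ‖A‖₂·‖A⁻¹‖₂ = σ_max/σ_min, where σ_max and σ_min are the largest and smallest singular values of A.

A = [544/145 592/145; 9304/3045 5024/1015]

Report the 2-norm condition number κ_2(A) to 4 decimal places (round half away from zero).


form AᵀA = [258112/11025 111872/3675; 111872/3675 50432/1225] with trace 28480/441 and determinant 16384/441
char-poly roots: 64 and 256/441
so κ_2 = √(64 / (256/441)) = 10.5000

10.5000


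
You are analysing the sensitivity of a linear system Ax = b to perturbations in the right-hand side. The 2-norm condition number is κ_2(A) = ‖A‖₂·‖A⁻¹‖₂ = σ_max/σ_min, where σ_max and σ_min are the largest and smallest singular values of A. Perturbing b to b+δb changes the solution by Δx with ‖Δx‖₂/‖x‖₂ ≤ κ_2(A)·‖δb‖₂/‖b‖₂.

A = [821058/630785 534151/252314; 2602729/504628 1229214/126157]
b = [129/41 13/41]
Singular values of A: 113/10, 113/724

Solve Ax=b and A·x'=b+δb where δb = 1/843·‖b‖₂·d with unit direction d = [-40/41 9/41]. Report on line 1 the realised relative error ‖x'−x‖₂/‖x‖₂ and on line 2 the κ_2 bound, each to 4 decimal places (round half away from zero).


σ_max = 113/10, σ_min = 113/724
κ = σ_max/σ_min = (113/10)/(113/724) = 72.4000
worst-case relative error ≤ 72.4000 × 1/843 = 0.0859
solve Ax = b  →  x = [17.0016 -8.9672]
2-norm of b is 3.1623; of x, 19.2214
with δb = [-0.0037 0.0008], A·Δx = δb → ‖Δx‖ = 0.0240
dividing the unrounded norms, ‖Δx‖/‖x‖ = 0.0013
so the bound overstates the realised error by a factor of ≈ 68.6854 (computed from the unrounded values)

0.0013
0.0859


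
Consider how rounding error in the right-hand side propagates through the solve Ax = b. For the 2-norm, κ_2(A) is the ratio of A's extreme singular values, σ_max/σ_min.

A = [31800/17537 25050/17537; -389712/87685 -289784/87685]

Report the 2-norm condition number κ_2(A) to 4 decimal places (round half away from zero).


101.1750

form AᵀA = [1048262976/45495025 786077232/45495025; 786077232/45495025 589717924/45495025] with trace 65519236/1819801 and determinant 230400/1819801
char-poly roots: 36 and 6400/1819801
so κ_2 = √(36 / (6400/1819801)) = 101.1750


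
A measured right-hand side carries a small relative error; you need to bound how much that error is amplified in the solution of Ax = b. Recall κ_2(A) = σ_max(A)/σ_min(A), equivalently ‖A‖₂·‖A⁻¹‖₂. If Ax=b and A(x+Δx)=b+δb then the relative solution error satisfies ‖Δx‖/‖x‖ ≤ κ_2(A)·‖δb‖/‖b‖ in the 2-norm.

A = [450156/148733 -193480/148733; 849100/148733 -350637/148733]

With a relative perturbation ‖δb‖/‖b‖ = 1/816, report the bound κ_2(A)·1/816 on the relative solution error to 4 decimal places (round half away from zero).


form AᵀA = [3195886624/76545001 -1331564220/76545001; -1331564220/76545001 554950921/76545001] with trace 22194305/452929 and determinant 38416/452929
solving λ² − 22194305/452929·λ + 38416/452929 = 0 gives λ = 49, 784/452929
σ_max=√49=7, σ_min=√(784/452929)=(28/673) → κ = 168.2500
bound on ‖Δx‖/‖x‖: κ·ε = 168.2500·1/816 = 0.2062

0.2062


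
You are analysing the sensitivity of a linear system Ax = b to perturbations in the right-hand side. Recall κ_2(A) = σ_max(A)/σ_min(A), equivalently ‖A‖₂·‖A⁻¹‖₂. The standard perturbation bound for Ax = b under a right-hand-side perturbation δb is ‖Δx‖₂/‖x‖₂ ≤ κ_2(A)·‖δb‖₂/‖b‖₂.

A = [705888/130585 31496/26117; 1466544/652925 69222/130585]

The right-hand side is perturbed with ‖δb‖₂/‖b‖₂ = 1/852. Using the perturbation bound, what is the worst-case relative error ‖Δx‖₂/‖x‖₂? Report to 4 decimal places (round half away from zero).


AᵀA = [86436082944/2522550625 3889546272/504510125; 3889546272/504510125 175098436/100902025]; tr = 54023524/1500625, det = 36864/1500625
eigenvalues of AᵀA: λ = (tr ± √(tr²−4·det))/2 = 36, 1024/1500625
σ_max=√36=6, σ_min=√(1024/1500625)=(32/1225) → κ = 229.6875
worst-case relative error ≤ 229.6875 × 1/852 = 0.2696

0.2696


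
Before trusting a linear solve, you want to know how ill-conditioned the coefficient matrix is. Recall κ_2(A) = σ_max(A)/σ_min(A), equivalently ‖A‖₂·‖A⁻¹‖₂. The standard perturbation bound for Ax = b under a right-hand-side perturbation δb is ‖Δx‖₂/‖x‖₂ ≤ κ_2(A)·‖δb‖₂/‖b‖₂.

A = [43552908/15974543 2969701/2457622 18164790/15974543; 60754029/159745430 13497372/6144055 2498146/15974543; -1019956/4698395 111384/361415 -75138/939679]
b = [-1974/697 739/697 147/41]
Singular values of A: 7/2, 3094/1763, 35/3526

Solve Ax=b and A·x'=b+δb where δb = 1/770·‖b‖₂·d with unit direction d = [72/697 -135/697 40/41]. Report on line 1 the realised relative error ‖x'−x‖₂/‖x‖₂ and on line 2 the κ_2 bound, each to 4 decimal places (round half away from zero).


0.0020
0.4579

from the listed singular values, σ₁ = 7/2, σ_n = 35/3526
condition number: (7/2) ÷ (35/3526) = 352.6000
κ_2(A)·‖δb‖/‖b‖ = 0.4579
solve Ax = b  →  x = [-117.6105 1.0247 278.4099]
‖b‖ = 4.6904, ‖x‖ = 302.2339
re-solving with b+δb shifts x by Δx of norm 0.6137
relative error = 0.0020
tightness: 0.0020 against a bound of 0.4579 (unrounded ratio ≈ 0.0044)


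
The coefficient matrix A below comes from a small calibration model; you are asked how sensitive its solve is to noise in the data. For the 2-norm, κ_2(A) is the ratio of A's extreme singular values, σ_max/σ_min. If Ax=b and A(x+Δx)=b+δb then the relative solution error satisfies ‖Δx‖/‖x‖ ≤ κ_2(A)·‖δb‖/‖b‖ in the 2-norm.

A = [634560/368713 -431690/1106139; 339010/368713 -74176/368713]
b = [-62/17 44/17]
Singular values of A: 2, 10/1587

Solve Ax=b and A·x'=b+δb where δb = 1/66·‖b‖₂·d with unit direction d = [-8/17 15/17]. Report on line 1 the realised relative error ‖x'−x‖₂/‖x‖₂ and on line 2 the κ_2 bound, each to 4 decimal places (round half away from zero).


σ_max = 2, σ_min = 10/1587
κ = σ_max/σ_min = 2/(10/1587) = 317.4000
worst-case relative error ≤ 317.4000 × 1/66 = 4.8091
solve Ax = b  →  x = [138.3707 619.5366]
‖b‖ = 4.4721, ‖x‖ = 634.8008
re-solving with b+δb shifts x by Δx of norm 10.7535
relative error = 0.0169
realised/bound (from unrounded values) ≈ 0.0035

0.0169
4.8091
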